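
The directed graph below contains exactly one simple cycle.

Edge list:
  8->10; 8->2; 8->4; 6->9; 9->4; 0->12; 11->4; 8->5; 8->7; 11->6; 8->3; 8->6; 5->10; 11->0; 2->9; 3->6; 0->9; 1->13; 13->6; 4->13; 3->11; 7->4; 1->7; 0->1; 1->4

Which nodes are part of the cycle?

4, 6, 9, 13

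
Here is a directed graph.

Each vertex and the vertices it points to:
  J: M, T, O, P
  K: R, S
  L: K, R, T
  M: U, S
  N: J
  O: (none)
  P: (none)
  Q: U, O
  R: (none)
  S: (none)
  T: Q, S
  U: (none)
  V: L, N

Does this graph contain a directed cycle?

No

DFS with white/gray/black marking, starting from R:
R gray
R black
J gray
  M gray
    U gray
    U black
    S gray
    S black
  M black
  T gray
    Q gray
      Q→U: U black — skip
      O gray
      O black
    Q black
    T→S: S black — skip
  T black
  J→O: O black — skip
  P gray
  P black
J black
K gray
  K→R: R black — skip
  K→S: S black — skip
K black
L gray
  L→K: K black — skip
  L→R: R black — skip
  L→T: T black — skip
L black
N gray
  N→J: J black — skip
N black
V gray
  V→L: L black — skip
  V→N: N black — skip
V black
Every edge goes to a white or black vertex — no back edge, so the graph is acyclic.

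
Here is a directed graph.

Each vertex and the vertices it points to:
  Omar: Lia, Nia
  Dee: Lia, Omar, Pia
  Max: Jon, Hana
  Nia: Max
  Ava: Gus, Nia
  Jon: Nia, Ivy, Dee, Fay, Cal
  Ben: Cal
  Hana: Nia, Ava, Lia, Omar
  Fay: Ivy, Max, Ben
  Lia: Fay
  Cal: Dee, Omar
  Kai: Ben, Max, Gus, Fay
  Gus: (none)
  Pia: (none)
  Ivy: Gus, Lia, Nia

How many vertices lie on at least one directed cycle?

A vertex is on a directed cycle iff it belongs to a strongly connected component of size ≥ 2 (or has a self-loop).
The vertices on cycles are {Ava, Ben, Cal, Dee, Fay, Ivy, Jon, Lia, Max, Nia, Hana, Omar} — 12 in total.

12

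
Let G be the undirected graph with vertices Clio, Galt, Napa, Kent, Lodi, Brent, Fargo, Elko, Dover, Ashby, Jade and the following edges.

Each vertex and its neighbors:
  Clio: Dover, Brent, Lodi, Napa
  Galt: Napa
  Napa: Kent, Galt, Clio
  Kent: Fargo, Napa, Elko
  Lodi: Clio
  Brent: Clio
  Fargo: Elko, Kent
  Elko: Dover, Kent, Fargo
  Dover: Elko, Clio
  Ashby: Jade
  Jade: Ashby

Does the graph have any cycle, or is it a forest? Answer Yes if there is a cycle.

Yes

DFS, tracking each vertex's parent; an edge to a visited non-parent vertex closes a cycle.
Start from Clio:
visit Clio (parent –)
  visit Dover (parent Clio)
    visit Elko (parent Dover)
      Elko–Dover: parent, skip
      visit Kent (parent Elko)
        visit Fargo (parent Kent)
          Fargo–Elko: Elko visited and ≠ parent → cycle
Cycle: Elko – Kent – Fargo – Elko.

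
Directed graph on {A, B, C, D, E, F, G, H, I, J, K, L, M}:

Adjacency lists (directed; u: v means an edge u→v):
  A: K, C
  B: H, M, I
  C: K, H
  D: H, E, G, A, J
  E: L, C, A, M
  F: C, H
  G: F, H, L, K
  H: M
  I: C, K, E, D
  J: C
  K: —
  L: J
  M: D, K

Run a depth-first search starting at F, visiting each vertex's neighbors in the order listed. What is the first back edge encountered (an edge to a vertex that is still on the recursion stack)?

DFS from F (visiting each vertex's neighbors in the order listed); mark gray on enter, black on exit:
F gray
  C gray
    K gray
    K black
    H gray
      M gray
        D gray
          D→H: H is gray → back edge
First back edge: D → H.

D->H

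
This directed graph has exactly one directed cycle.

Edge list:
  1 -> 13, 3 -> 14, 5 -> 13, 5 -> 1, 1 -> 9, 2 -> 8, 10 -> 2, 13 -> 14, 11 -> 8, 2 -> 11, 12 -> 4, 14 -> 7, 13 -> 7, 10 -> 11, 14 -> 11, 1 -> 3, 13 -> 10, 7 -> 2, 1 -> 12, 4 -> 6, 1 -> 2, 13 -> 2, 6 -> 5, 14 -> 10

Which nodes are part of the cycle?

DFS with gray/black marking from 5:
5 gray
  1 gray
    2 gray
      11 gray
        8 gray
        8 black
      11 black
      2→8: 8 black — skip
    2 black
    9 gray
    9 black
    3 gray
      14 gray
        10 gray
          10→2: 2 black — skip
          10→11: 11 black — skip
        10 black
        7 gray
          7→2: 2 black — skip
        7 black
        14→11: 11 black — skip
      14 black
    3 black
    12 gray
      4 gray
        6 gray
          6→5: 5 is gray → back edge
Back edge closes the cycle 5 → 1 → 12 → 4 → 6 → 5; its vertices are {1, 4, 5, 6, 12}.

1, 4, 5, 6, 12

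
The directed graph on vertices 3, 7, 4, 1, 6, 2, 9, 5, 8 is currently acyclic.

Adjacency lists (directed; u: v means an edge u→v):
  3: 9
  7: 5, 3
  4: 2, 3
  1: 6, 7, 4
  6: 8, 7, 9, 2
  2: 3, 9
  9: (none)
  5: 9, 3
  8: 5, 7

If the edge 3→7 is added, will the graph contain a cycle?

Yes

Adding 3→7 creates a cycle iff 7 can already reach 3.
Path from 7: 7 → 3.
So 7 → … → 3 → 7 is a cycle.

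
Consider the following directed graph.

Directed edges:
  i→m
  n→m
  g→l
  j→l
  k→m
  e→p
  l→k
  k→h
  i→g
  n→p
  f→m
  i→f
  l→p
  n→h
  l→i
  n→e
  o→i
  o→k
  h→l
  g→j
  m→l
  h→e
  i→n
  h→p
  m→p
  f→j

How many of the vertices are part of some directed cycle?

9

A vertex is on a directed cycle iff it belongs to a strongly connected component of size ≥ 2 (or has a self-loop).
The vertices on cycles are {f, g, h, i, j, k, l, m, n} — 9 in total.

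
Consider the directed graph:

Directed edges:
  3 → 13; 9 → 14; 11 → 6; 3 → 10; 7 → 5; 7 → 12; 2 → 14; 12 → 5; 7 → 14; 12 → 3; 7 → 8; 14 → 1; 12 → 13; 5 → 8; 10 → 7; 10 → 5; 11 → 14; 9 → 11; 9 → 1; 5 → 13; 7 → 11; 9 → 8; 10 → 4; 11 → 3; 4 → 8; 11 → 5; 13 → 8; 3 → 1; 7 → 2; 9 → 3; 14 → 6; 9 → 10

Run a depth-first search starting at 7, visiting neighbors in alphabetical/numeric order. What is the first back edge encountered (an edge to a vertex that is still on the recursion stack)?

10->7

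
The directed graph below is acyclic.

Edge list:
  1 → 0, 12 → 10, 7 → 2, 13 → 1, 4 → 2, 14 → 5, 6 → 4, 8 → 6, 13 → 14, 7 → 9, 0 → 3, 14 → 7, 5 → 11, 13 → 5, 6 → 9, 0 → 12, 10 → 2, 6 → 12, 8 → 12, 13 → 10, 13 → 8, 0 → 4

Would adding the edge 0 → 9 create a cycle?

Adding 0→9 creates a cycle iff 9 can already reach 0.
Explore from 9: no path reaches 0. The graph stays acyclic.

No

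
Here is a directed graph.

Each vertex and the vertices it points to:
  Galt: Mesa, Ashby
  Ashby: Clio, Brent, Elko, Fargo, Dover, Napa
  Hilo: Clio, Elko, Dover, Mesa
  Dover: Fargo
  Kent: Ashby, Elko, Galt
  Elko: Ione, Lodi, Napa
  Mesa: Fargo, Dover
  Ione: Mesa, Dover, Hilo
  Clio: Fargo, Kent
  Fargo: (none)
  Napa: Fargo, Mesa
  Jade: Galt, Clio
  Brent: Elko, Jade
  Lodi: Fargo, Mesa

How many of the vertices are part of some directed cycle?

A vertex is on a directed cycle iff it belongs to a strongly connected component of size ≥ 2 (or has a self-loop).
The vertices on cycles are {Clio, Elko, Galt, Hilo, Ione, Jade, Kent, Ashby, Brent} — 9 in total.

9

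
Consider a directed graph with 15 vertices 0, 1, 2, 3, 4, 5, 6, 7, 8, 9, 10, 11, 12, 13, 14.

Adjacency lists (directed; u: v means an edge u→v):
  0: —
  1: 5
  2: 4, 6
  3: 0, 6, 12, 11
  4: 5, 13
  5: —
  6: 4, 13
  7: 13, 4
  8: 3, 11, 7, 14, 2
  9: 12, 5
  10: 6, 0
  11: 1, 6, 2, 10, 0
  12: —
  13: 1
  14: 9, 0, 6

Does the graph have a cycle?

No

DFS with white/gray/black marking, starting from 7:
7 gray
  13 gray
    1 gray
      5 gray
      5 black
    1 black
  13 black
  4 gray
    4→5: 5 black — skip
    4→13: 13 black — skip
  4 black
7 black
0 gray
0 black
2 gray
  2→4: 4 black — skip
  6 gray
    6→4: 4 black — skip
    6→13: 13 black — skip
  6 black
2 black
3 gray
  3→0: 0 black — skip
  3→6: 6 black — skip
  12 gray
  12 black
  11 gray
    11→1: 1 black — skip
    11→6: 6 black — skip
    11→2: 2 black — skip
    10 gray
      10→6: 6 black — skip
      10→0: 0 black — skip
    10 black
    11→0: 0 black — skip
  11 black
3 black
8 gray
  8→3: 3 black — skip
  8→11: 11 black — skip
  8→7: 7 black — skip
  14 gray
    9 gray
      9→12: 12 black — skip
      9→5: 5 black — skip
    9 black
    14→0: 0 black — skip
    14→6: 6 black — skip
  14 black
  8→2: 2 black — skip
8 black
Every edge goes to a white or black vertex — no back edge, so the graph is acyclic.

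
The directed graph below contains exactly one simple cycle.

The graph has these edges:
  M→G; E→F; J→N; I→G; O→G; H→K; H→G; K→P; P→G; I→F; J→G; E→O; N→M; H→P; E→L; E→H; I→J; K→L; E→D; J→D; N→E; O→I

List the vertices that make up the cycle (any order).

DFS with gray/black marking from J:
J gray
  D gray
  D black
  G gray
  G black
  N gray
    E gray
      L gray
      L black
      H gray
        K gray
          K→L: L black — skip
          P gray
            P→G: G black — skip
          P black
        K black
        H→P: P black — skip
        H→G: G black — skip
      H black
      F gray
      F black
      O gray
        I gray
          I→F: F black — skip
          I→G: G black — skip
          I→J: J is gray → back edge
Back edge closes the cycle J → N → E → O → I → J; its vertices are {E, I, J, N, O}.

E, I, J, N, O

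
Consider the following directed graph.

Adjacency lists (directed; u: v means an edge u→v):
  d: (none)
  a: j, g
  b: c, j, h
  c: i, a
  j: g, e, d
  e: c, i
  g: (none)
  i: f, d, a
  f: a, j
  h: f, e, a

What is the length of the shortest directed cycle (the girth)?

For each vertex v, BFS finds the shortest path from v back to v.
The shortest such closed walk is c → a → j → e → c, length 4.

4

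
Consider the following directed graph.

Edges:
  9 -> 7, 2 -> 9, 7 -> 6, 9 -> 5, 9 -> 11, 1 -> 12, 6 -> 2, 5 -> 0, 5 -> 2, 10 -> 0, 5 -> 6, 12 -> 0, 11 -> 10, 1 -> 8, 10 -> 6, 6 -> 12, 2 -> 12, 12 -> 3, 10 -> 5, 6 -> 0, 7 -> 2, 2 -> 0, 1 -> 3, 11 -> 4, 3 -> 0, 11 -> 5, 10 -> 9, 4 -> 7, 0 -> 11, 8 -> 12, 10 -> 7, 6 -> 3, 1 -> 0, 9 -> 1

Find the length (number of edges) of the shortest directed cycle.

For each vertex v, BFS finds the shortest path from v back to v.
The shortest such closed walk is 11 → 10 → 9 → 11, length 3.

3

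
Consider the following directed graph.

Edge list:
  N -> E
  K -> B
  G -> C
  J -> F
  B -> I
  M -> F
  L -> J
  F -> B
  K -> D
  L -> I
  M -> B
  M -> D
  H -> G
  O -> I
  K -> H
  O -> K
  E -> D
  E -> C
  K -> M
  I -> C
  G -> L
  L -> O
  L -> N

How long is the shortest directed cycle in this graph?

For each vertex v, BFS finds the shortest path from v back to v.
The shortest such closed walk is L → O → K → H → G → L, length 5.

5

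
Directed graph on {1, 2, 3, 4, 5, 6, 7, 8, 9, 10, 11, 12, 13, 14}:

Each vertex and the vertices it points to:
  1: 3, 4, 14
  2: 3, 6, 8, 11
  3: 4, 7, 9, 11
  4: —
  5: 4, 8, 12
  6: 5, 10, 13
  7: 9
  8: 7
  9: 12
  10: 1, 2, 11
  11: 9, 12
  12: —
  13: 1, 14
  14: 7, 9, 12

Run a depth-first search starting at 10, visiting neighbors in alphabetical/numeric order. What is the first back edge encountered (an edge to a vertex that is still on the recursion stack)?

DFS from 10 (visiting neighbors in alphabetical/numeric order); mark gray on enter, black on exit:
10 gray
  1 gray
    3 gray
      4 gray
      4 black
      7 gray
        9 gray
          12 gray
          12 black
        9 black
      7 black
      3→9: 9 black — skip
      11 gray
        11→9: 9 black — skip
        11→12: 12 black — skip
      11 black
    3 black
    1→4: 4 black — skip
    14 gray
      14→7: 7 black — skip
      14→9: 9 black — skip
      14→12: 12 black — skip
    14 black
  1 black
  2 gray
    2→3: 3 black — skip
    6 gray
      5 gray
        5→4: 4 black — skip
        8 gray
          8→7: 7 black — skip
        8 black
        5→12: 12 black — skip
      5 black
      6→10: 10 is gray → back edge
First back edge: 6 → 10.

6->10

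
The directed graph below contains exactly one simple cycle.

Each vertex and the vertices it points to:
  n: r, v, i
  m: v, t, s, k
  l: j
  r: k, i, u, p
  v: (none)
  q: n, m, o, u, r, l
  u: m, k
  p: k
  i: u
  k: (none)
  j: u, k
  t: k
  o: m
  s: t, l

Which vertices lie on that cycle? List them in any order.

DFS with gray/black marking from m:
m gray
  v gray
  v black
  t gray
    k gray
    k black
  t black
  s gray
    s→t: t black — skip
    l gray
      j gray
        u gray
          u→m: m is gray → back edge
Back edge closes the cycle m → s → l → j → u → m; its vertices are {j, l, m, s, u}.

j, l, m, s, u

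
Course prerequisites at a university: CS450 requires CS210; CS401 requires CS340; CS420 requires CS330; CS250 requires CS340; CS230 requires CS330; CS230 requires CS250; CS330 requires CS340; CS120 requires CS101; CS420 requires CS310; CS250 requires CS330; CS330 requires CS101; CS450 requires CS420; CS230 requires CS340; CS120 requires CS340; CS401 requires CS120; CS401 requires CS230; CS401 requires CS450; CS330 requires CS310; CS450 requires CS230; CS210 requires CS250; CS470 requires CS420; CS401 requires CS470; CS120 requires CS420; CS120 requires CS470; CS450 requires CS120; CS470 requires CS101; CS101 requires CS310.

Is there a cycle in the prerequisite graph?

DFS with white/gray/black marking, starting from CS250:
CS250 gray
  CS340 gray
  CS340 black
  CS330 gray
    CS310 gray
    CS310 black
    CS330→CS340: CS340 black — skip
    CS101 gray
      CS101→CS310: CS310 black — skip
    CS101 black
  CS330 black
CS250 black
CS120 gray
  CS470 gray
    CS470→CS101: CS101 black — skip
    CS420 gray
      CS420→CS310: CS310 black — skip
      CS420→CS330: CS330 black — skip
    CS420 black
  CS470 black
  CS120→CS420: CS420 black — skip
  CS120→CS340: CS340 black — skip
  CS120→CS101: CS101 black — skip
CS120 black
CS450 gray
  CS450→CS120: CS120 black — skip
  CS210 gray
    CS210→CS250: CS250 black — skip
  CS210 black
  CS230 gray
    CS230→CS250: CS250 black — skip
    CS230→CS340: CS340 black — skip
    CS230→CS330: CS330 black — skip
  CS230 black
  CS450→CS420: CS420 black — skip
CS450 black
CS401 gray
  CS401→CS340: CS340 black — skip
  CS401→CS120: CS120 black — skip
  CS401→CS230: CS230 black — skip
  CS401→CS470: CS470 black — skip
  CS401→CS450: CS450 black — skip
CS401 black
Every edge goes to a white or black vertex — no back edge, so the graph is acyclic.

No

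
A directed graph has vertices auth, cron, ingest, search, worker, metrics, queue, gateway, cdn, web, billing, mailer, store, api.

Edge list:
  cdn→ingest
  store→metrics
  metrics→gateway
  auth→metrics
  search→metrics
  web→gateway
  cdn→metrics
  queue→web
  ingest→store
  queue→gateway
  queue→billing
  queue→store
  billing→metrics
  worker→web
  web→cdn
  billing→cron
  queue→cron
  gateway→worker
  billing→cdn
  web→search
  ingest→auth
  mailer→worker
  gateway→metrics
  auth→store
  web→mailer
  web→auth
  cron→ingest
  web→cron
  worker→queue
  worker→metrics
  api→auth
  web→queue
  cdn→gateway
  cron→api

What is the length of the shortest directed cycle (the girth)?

2

For each vertex v, BFS finds the shortest path from v back to v.
The shortest such closed walk is queue → web → queue, length 2.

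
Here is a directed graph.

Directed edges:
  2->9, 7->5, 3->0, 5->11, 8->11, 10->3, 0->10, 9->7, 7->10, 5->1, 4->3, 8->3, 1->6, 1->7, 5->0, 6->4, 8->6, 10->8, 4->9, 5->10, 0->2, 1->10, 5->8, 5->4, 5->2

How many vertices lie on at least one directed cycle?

11

A vertex is on a directed cycle iff it belongs to a strongly connected component of size ≥ 2 (or has a self-loop).
The vertices on cycles are {0, 1, 2, 3, 4, 5, 6, 7, 8, 9, 10} — 11 in total.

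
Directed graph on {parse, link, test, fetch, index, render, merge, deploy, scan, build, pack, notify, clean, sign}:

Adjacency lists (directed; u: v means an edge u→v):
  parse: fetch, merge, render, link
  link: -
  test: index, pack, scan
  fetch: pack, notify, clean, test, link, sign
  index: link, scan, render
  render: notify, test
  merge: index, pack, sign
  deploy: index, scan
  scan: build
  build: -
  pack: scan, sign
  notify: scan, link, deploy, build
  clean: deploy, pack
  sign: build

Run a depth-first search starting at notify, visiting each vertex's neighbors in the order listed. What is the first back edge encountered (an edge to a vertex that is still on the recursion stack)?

DFS from notify (visiting each vertex's neighbors in the order listed); mark gray on enter, black on exit:
notify gray
  scan gray
    build gray
    build black
  scan black
  link gray
  link black
  deploy gray
    index gray
      index→link: link black — skip
      index→scan: scan black — skip
      render gray
        render→notify: notify is gray → back edge
First back edge: render → notify.

render->notify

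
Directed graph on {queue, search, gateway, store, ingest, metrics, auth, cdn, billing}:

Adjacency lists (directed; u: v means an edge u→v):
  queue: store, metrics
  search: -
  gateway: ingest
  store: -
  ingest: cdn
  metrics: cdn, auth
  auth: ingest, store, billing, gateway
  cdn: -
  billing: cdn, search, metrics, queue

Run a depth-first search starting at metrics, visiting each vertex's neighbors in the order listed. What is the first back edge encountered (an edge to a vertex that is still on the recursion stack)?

DFS from metrics (visiting each vertex's neighbors in the order listed); mark gray on enter, black on exit:
metrics gray
  cdn gray
  cdn black
  auth gray
    ingest gray
      ingest→cdn: cdn black — skip
    ingest black
    store gray
    store black
    billing gray
      billing→cdn: cdn black — skip
      search gray
      search black
      billing→metrics: metrics is gray → back edge
First back edge: billing → metrics.

billing->metrics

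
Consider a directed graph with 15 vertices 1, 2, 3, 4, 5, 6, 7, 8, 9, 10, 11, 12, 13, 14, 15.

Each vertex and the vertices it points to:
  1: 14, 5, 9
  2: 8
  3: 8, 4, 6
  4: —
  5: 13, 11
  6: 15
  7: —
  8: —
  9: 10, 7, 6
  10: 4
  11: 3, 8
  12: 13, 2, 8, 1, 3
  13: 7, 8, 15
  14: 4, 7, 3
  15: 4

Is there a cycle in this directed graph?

No

DFS with white/gray/black marking, starting from 13:
13 gray
  7 gray
  7 black
  8 gray
  8 black
  15 gray
    4 gray
    4 black
  15 black
13 black
1 gray
  14 gray
    14→4: 4 black — skip
    14→7: 7 black — skip
    3 gray
      3→8: 8 black — skip
      3→4: 4 black — skip
      6 gray
        6→15: 15 black — skip
      6 black
    3 black
  14 black
  5 gray
    5→13: 13 black — skip
    11 gray
      11→3: 3 black — skip
      11→8: 8 black — skip
    11 black
  5 black
  9 gray
    10 gray
      10→4: 4 black — skip
    10 black
    9→7: 7 black — skip
    9→6: 6 black — skip
  9 black
1 black
2 gray
  2→8: 8 black — skip
2 black
12 gray
  12→13: 13 black — skip
  12→2: 2 black — skip
  12→8: 8 black — skip
  12→1: 1 black — skip
  12→3: 3 black — skip
12 black
Every edge goes to a white or black vertex — no back edge, so the graph is acyclic.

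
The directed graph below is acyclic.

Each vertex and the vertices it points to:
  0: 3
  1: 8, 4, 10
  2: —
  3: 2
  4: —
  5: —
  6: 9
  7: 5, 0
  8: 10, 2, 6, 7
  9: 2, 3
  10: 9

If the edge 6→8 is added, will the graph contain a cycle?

Yes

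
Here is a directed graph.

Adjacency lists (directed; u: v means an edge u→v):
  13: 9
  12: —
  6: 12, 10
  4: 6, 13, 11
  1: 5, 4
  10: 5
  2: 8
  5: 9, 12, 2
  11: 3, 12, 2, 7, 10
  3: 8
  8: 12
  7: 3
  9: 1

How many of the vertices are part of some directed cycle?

8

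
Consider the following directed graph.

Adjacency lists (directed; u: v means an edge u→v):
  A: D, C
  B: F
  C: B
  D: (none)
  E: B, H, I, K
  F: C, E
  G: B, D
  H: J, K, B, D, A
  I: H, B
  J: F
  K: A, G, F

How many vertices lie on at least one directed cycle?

A vertex is on a directed cycle iff it belongs to a strongly connected component of size ≥ 2 (or has a self-loop).
The vertices on cycles are {A, B, C, E, F, G, H, I, J, K} — 10 in total.

10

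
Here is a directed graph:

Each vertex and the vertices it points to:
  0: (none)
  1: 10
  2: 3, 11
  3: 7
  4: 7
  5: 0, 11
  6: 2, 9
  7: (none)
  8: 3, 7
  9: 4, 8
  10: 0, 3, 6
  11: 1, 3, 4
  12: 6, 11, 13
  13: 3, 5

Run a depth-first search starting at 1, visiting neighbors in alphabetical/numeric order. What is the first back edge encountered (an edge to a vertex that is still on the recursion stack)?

11->1

DFS from 1 (visiting neighbors in alphabetical/numeric order); mark gray on enter, black on exit:
1 gray
  10 gray
    0 gray
    0 black
    3 gray
      7 gray
      7 black
    3 black
    6 gray
      2 gray
        2→3: 3 black — skip
        11 gray
          11→1: 1 is gray → back edge
First back edge: 11 → 1.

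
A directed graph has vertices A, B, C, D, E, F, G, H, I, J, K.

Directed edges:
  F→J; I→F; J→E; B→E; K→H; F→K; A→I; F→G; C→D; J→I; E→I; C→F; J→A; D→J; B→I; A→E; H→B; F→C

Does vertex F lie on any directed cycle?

Yes

F is on a cycle iff F can reach itself via ≥1 edge.
F → C → F — yes.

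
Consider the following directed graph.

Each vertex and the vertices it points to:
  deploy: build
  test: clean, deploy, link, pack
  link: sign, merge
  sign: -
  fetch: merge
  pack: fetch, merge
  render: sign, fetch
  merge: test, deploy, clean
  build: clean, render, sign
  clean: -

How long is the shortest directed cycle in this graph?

For each vertex v, BFS finds the shortest path from v back to v.
The shortest such closed walk is test → link → merge → test, length 3.

3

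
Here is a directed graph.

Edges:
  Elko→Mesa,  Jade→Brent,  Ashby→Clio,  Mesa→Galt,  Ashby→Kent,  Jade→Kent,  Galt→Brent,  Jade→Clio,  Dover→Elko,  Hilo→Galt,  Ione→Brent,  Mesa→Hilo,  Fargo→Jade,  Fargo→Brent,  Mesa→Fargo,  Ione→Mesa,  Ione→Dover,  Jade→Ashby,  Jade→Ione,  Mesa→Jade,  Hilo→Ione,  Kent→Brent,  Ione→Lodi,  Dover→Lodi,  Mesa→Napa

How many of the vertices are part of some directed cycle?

A vertex is on a directed cycle iff it belongs to a strongly connected component of size ≥ 2 (or has a self-loop).
The vertices on cycles are {Elko, Hilo, Ione, Jade, Mesa, Dover, Fargo} — 7 in total.

7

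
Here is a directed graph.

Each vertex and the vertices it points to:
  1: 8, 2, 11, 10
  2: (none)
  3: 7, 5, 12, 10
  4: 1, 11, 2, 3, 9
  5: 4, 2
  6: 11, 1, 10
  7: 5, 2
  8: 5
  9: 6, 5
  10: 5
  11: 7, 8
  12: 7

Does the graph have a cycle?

Yes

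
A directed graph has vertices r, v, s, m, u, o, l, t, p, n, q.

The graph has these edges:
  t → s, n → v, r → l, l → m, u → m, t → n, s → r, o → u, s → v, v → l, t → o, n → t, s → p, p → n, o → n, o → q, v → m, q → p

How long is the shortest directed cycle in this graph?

For each vertex v, BFS finds the shortest path from v back to v.
The shortest such closed walk is n → t → n, length 2.

2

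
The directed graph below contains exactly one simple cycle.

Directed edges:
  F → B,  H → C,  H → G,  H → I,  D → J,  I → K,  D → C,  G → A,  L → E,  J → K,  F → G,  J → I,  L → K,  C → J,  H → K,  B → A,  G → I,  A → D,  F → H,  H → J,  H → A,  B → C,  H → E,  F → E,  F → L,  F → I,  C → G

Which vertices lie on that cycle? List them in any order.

A, C, D, G

DFS with gray/black marking from G:
G gray
  A gray
    D gray
      J gray
        I gray
          K gray
          K black
        I black
        J→K: K black — skip
      J black
      C gray
        C→G: G is gray → back edge
Back edge closes the cycle G → A → D → C → G; its vertices are {A, C, D, G}.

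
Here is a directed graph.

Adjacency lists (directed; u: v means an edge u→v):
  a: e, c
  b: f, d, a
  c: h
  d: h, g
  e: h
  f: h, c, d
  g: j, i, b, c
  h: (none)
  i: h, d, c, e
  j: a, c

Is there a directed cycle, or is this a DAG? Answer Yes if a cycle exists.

Yes

DFS with white/gray/black marking, starting from b:
b gray
  f gray
    h gray
    h black
    c gray
      c→h: h black — skip
    c black
    d gray
      d→h: h black — skip
      g gray
        j gray
          a gray
            e gray
              e→h: h black — skip
            e black
            a→c: c black — skip
          a black
          j→c: c black — skip
        j black
        i gray
          i→h: h black — skip
          i→d: d is gray → back edge
Back edge found, so a cycle exists: d → g → i → d.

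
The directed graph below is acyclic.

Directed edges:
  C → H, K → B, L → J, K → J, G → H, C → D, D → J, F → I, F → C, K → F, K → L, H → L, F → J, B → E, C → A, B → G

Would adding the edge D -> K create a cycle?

Yes

Adding D→K creates a cycle iff K can already reach D.
Path from K: K → F → C → D.
So K → … → D → K is a cycle.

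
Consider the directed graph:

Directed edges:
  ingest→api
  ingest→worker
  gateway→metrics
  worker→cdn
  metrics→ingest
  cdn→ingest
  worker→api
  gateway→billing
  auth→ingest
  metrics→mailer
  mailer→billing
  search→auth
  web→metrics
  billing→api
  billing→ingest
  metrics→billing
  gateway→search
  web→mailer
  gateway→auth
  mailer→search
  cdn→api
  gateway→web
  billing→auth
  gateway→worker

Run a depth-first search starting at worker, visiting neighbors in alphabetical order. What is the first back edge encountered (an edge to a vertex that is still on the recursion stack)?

DFS from worker (visiting neighbors in alphabetical order); mark gray on enter, black on exit:
worker gray
  api gray
  api black
  cdn gray
    cdn→api: api black — skip
    ingest gray
      ingest→api: api black — skip
      ingest→worker: worker is gray → back edge
First back edge: ingest → worker.

ingest->worker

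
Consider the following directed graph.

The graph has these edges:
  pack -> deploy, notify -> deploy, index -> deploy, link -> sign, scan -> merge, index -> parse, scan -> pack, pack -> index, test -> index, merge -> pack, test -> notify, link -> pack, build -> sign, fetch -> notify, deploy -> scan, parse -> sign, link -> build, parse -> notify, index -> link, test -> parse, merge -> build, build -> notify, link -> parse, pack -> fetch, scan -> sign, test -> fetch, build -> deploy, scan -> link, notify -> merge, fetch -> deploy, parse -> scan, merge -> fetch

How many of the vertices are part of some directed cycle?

A vertex is on a directed cycle iff it belongs to a strongly connected component of size ≥ 2 (or has a self-loop).
The vertices on cycles are {link, pack, scan, build, fetch, index, merge, parse, deploy, notify} — 10 in total.

10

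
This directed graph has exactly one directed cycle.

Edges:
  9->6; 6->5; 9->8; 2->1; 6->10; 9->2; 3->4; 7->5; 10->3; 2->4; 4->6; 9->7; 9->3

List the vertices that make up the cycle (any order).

3, 4, 6, 10

DFS with gray/black marking from 6:
6 gray
  5 gray
  5 black
  10 gray
    3 gray
      4 gray
        4→6: 6 is gray → back edge
Back edge closes the cycle 6 → 10 → 3 → 4 → 6; its vertices are {3, 4, 6, 10}.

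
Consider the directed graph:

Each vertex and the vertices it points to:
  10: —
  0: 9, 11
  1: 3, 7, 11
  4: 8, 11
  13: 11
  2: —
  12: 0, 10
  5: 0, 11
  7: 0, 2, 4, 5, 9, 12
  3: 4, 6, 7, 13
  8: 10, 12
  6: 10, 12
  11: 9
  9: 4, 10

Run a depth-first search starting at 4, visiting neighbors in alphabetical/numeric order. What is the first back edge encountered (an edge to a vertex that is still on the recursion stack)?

9→4

DFS from 4 (visiting neighbors in alphabetical/numeric order); mark gray on enter, black on exit:
4 gray
  8 gray
    10 gray
    10 black
    12 gray
      0 gray
        9 gray
          9→4: 4 is gray → back edge
First back edge: 9 → 4.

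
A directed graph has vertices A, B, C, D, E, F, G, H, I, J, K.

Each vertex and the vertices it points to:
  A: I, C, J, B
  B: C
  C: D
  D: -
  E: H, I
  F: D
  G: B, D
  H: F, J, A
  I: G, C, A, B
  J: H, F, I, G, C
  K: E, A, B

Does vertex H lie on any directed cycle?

Yes

H is on a cycle iff H can reach itself via ≥1 edge.
H → J → H — yes.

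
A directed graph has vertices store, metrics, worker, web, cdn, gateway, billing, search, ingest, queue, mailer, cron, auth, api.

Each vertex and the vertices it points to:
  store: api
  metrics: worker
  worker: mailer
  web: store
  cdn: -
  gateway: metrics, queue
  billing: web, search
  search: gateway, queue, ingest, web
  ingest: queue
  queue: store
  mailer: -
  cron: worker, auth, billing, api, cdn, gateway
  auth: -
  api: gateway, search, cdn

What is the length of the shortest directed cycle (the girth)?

For each vertex v, BFS finds the shortest path from v back to v.
The shortest such closed walk is gateway → queue → store → api → gateway, length 4.

4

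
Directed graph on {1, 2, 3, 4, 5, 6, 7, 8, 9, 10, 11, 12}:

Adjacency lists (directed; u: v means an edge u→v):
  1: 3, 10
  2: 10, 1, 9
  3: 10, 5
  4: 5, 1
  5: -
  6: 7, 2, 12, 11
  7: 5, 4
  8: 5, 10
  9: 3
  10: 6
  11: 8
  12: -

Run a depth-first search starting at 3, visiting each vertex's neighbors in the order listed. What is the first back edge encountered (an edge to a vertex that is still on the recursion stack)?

DFS from 3 (visiting each vertex's neighbors in the order listed); mark gray on enter, black on exit:
3 gray
  10 gray
    6 gray
      7 gray
        5 gray
        5 black
        4 gray
          4→5: 5 black — skip
          1 gray
            1→3: 3 is gray → back edge
First back edge: 1 → 3.

1→3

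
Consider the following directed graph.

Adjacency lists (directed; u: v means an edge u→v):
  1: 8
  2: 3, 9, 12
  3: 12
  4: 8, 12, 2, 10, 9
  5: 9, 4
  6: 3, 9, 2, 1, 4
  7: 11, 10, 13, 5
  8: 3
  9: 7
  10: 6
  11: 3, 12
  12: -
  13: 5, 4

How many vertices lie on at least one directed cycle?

8

A vertex is on a directed cycle iff it belongs to a strongly connected component of size ≥ 2 (or has a self-loop).
The vertices on cycles are {2, 4, 5, 6, 7, 9, 10, 13} — 8 in total.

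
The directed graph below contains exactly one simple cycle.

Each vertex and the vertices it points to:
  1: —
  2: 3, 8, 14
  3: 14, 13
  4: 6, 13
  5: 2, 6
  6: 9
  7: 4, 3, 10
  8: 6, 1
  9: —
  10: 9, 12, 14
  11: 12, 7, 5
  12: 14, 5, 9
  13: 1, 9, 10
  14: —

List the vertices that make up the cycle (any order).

2, 3, 5, 10, 12, 13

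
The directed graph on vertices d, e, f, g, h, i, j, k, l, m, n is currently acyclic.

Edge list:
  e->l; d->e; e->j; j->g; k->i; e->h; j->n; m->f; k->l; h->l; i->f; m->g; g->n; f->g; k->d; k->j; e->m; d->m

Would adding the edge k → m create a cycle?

No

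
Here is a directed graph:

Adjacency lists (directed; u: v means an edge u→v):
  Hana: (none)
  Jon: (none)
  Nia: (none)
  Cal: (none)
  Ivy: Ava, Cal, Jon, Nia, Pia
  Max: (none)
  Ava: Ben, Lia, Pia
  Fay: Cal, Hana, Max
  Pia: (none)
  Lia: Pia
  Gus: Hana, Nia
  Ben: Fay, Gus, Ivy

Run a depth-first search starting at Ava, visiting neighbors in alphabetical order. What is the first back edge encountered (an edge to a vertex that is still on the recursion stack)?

Ivy→Ava

DFS from Ava (visiting neighbors in alphabetical order); mark gray on enter, black on exit:
Ava gray
  Ben gray
    Fay gray
      Cal gray
      Cal black
      Hana gray
      Hana black
      Max gray
      Max black
    Fay black
    Gus gray
      Gus→Hana: Hana black — skip
      Nia gray
      Nia black
    Gus black
    Ivy gray
      Ivy→Ava: Ava is gray → back edge
First back edge: Ivy → Ava.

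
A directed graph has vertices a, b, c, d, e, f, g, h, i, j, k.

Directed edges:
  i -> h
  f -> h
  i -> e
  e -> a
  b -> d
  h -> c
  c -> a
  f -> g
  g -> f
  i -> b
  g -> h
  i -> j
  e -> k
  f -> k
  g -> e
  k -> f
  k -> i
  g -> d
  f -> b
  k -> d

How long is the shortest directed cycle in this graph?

2

For each vertex v, BFS finds the shortest path from v back to v.
The shortest such closed walk is k → f → k, length 2.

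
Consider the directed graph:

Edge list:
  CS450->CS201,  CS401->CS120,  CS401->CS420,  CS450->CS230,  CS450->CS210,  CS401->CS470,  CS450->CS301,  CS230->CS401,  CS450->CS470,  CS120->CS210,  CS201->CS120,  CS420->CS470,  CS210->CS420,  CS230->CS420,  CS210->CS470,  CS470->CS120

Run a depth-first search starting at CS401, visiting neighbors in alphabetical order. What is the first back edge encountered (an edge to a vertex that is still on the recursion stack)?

CS470→CS120

DFS from CS401 (visiting neighbors in alphabetical order); mark gray on enter, black on exit:
CS401 gray
  CS120 gray
    CS210 gray
      CS420 gray
        CS470 gray
          CS470→CS120: CS120 is gray → back edge
First back edge: CS470 → CS120.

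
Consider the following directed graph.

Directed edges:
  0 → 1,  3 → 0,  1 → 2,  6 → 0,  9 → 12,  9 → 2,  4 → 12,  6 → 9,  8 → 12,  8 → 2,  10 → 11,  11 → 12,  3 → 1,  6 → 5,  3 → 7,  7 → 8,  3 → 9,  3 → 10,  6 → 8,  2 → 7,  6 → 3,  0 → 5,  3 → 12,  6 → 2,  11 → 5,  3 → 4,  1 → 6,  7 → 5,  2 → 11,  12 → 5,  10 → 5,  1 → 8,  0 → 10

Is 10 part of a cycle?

No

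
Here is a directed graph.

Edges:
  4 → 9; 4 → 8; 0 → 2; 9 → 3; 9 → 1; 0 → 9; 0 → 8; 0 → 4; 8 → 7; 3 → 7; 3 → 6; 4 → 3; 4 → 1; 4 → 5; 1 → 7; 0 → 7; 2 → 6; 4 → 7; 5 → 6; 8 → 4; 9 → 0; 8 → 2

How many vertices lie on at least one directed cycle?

A vertex is on a directed cycle iff it belongs to a strongly connected component of size ≥ 2 (or has a self-loop).
The vertices on cycles are {0, 4, 8, 9} — 4 in total.

4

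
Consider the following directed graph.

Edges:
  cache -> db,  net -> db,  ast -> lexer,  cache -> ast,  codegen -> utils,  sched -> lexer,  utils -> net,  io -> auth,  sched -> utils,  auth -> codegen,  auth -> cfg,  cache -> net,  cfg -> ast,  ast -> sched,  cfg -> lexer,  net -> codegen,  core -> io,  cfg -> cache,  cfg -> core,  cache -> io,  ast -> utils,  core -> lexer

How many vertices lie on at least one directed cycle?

A vertex is on a directed cycle iff it belongs to a strongly connected component of size ≥ 2 (or has a self-loop).
The vertices on cycles are {io, cfg, net, auth, core, cache, utils, codegen} — 8 in total.

8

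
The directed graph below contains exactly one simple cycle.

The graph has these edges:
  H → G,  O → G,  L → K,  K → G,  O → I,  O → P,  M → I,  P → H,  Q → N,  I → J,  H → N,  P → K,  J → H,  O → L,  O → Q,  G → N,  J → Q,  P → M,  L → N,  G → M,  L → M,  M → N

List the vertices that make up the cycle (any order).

G, H, I, J, M

DFS with gray/black marking from I:
I gray
  J gray
    Q gray
      N gray
      N black
    Q black
    H gray
      H→N: N black — skip
      G gray
        M gray
          M→N: N black — skip
          M→I: I is gray → back edge
Back edge closes the cycle I → J → H → G → M → I; its vertices are {G, H, I, J, M}.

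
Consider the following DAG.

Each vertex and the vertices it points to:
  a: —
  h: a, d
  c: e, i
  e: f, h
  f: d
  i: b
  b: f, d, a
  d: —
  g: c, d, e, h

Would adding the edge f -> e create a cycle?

Yes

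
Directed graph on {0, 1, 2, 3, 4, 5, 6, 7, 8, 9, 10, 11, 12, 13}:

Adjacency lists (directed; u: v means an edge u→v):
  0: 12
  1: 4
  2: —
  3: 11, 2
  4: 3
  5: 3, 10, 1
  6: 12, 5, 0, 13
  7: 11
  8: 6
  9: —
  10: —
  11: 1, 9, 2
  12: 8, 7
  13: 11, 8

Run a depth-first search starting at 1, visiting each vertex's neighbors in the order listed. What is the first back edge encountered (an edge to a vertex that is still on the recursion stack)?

DFS from 1 (visiting each vertex's neighbors in the order listed); mark gray on enter, black on exit:
1 gray
  4 gray
    3 gray
      11 gray
        11→1: 1 is gray → back edge
First back edge: 11 → 1.

11->1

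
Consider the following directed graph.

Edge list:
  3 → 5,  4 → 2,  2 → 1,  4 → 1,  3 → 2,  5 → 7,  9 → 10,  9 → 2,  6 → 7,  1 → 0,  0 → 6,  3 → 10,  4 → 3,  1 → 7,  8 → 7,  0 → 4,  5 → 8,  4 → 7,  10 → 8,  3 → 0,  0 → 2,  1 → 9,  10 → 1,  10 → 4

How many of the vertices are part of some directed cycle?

7

A vertex is on a directed cycle iff it belongs to a strongly connected component of size ≥ 2 (or has a self-loop).
The vertices on cycles are {0, 1, 2, 3, 4, 9, 10} — 7 in total.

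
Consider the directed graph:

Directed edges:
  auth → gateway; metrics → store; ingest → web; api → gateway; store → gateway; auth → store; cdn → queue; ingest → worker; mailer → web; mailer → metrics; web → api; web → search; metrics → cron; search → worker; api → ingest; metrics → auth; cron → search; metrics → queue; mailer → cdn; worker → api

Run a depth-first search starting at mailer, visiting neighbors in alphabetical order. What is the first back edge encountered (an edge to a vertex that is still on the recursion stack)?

DFS from mailer (visiting neighbors in alphabetical order); mark gray on enter, black on exit:
mailer gray
  cdn gray
    queue gray
    queue black
  cdn black
  metrics gray
    auth gray
      gateway gray
      gateway black
      store gray
        store→gateway: gateway black — skip
      store black
    auth black
    cron gray
      search gray
        worker gray
          api gray
            api→gateway: gateway black — skip
            ingest gray
              web gray
                web→api: api is gray → back edge
First back edge: web → api.

web→api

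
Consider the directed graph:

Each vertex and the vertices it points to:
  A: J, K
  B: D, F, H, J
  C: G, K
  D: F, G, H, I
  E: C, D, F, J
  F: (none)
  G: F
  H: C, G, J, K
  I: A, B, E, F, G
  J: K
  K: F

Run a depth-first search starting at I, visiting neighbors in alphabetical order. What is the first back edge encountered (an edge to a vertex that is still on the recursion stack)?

D→I

DFS from I (visiting neighbors in alphabetical order); mark gray on enter, black on exit:
I gray
  A gray
    J gray
      K gray
        F gray
        F black
      K black
    J black
    A→K: K black — skip
  A black
  B gray
    D gray
      D→F: F black — skip
      G gray
        G→F: F black — skip
      G black
      H gray
        C gray
          C→G: G black — skip
          C→K: K black — skip
        C black
        H→G: G black — skip
        H→J: J black — skip
        H→K: K black — skip
      H black
      D→I: I is gray → back edge
First back edge: D → I.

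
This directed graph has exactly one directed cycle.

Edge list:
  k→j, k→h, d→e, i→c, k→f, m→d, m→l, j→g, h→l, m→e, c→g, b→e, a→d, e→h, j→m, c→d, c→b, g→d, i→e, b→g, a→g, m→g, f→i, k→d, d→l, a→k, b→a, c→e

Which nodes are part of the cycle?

a, b, c, f, i, k

DFS with gray/black marking from k:
k gray
  h gray
    l gray
    l black
  h black
  f gray
    i gray
      c gray
        e gray
          e→h: h black — skip
        e black
        b gray
          b→e: e black — skip
          g gray
            d gray
              d→e: e black — skip
              d→l: l black — skip
            d black
          g black
          a gray
            a→g: g black — skip
            a→k: k is gray → back edge
Back edge closes the cycle k → f → i → c → b → a → k; its vertices are {a, b, c, f, i, k}.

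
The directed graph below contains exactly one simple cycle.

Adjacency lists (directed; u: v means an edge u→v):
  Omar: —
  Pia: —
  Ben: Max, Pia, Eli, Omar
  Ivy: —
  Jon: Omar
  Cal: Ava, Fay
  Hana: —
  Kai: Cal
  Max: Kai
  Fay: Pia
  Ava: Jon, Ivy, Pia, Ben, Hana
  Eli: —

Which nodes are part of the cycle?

Ava, Ben, Cal, Kai, Max

DFS with gray/black marking from Cal:
Cal gray
  Ava gray
    Jon gray
      Omar gray
      Omar black
    Jon black
    Ivy gray
    Ivy black
    Pia gray
    Pia black
    Ben gray
      Max gray
        Kai gray
          Kai→Cal: Cal is gray → back edge
Back edge closes the cycle Cal → Ava → Ben → Max → Kai → Cal; its vertices are {Ava, Ben, Cal, Kai, Max}.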